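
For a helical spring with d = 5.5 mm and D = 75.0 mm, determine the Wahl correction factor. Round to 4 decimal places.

1.1045

C = D/d = 75.0/5.5 = 13.6364
K_W = (4C−1)/(4C−4) + 0.615/C = 53.545/50.545 + 0.0451 = 1.1045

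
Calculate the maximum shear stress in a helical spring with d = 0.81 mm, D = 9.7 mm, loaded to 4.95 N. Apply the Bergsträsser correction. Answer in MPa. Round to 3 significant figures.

Spring index C = D/d = 9.7/0.81 = 11.9753
K_B = (4C+2)/(4C−3) = 49.901/44.901 = 1.1114
τ₀ = 8FD/(πd³) = 8·4.95·9.7/(π·0.81³) = 384.12/1.6696 = 230.07 MPa
τ_max = K·τ₀ = 1.1114 × 230.07 = 255.69 MPa

256 MPa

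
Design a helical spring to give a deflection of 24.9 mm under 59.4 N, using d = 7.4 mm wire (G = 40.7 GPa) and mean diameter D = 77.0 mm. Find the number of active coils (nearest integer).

14

Required rate k = F/δ = 59.4/24.9 = 2.3855 N/mm
N_a = Gd⁴/(8D³k) = (40.7×10³ × 7.4⁴)/(8 × 77.0³ × 2.3855)
    = 1.22045e+08 / 8.71263e+06 = 14.01 → 14 coils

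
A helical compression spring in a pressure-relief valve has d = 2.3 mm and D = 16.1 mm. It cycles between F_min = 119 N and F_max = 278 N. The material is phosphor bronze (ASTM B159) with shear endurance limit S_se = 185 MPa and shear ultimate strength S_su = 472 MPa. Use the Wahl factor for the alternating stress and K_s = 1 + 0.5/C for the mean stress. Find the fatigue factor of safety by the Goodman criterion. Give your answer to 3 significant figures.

C = D/d = 16.1/2.3 = 7.0000; K_W = (4C−1)/(4C−4)+0.615/C = 1.2129; K_s = 1+0.5/C = 1.0714
F_a = (F_max−F_min)/2 = 79.5 N; F_m = (F_max+F_min)/2 = 198.5 N
τ_a = K_W·8F_aD/(πd³) = 1.2129 × 267.89 = 324.91 MPa
τ_m = K_s·8F_mD/(πd³) = 1.0714 × 668.87 = 716.65 MPa
Goodman: 1/n_f = τ_a/S_se + τ_m/S_su = 324.91/185 + 716.65/472 = 1.75625 + 1.51832 = 3.2746
n_f = 1/3.2746 = 0.3054

0.305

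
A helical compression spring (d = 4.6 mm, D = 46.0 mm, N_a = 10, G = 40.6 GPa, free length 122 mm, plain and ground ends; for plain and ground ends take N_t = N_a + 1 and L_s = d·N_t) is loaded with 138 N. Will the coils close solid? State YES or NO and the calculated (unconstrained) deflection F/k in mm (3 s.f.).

k = Gd⁴/(8D³N_a) = (40.6×10³)(4.6⁴)/(8·46.0³·10) = 2.3345 N/mm
N_t = 11; L_s = 4.6·11 = 50.6 mm; δ_solid = L₀ − L_s = 122 − 50.6 = 71.4 mm
δ = F/k = 138/2.3345 = 59.113 mm
δ < δ_solid → spring does not go solid

NO, δ = 59.1 mm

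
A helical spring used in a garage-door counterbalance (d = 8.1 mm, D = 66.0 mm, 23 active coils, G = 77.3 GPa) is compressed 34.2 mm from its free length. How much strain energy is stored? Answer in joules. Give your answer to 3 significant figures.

3.68 J

k = Gd⁴/(8D³N_a) = (77.3×10³)(8.1⁴)/(8·66.0³·23) = 6.2903 N/mm
U = ½kδ² = 0.5 × 6.2903 × 34.2² = 3678.7 N·mm = 3.6787 J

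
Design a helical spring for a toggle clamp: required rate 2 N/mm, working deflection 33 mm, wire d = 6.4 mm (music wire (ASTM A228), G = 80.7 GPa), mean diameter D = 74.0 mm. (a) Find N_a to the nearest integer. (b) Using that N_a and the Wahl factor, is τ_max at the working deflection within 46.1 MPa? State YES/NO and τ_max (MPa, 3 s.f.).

N_a = Gd⁴/(8D³k) = (80.7×10³)(6.4⁴)/(8·74.0³·2) = 20.88 → N_a = 21
Actual rate k = Gd⁴/(8D³·21) = 1.9888 N/mm
Working load F = kδ = 1.9888·33 = 65.63 N
C = 74.0/6.4 = 11.5625; K_W = (4C−1)/(4C−4)+0.615/C = 1.1242
τ_max = K_W·8FD/(πd³) = 1.1242·47.177 = 53.037 MPa
τ_max > 46.1 MPa → exceeds allowable

(a) 21 coils; (b) NO, τ_max = 53.0 MPa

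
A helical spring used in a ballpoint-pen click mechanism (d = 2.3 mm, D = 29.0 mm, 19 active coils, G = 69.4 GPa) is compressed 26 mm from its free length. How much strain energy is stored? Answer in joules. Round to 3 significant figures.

0.177 J

k = Gd⁴/(8D³N_a) = (69.4×10³)(2.3⁴)/(8·29.0³·19) = 0.52388 N/mm
U = ½kδ² = 0.5 × 0.52388 × 26² = 177.07 N·mm = 0.17707 J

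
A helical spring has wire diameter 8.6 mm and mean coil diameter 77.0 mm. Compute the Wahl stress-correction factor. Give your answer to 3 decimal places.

1.163

C = D/d = 77.0/8.6 = 8.9535
K_W = (4C−1)/(4C−4) + 0.615/C = 34.814/31.814 + 0.0687 = 1.1630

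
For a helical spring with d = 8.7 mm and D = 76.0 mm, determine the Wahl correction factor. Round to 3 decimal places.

C = D/d = 76.0/8.7 = 8.7356
K_W = (4C−1)/(4C−4) + 0.615/C = 33.943/30.943 + 0.0704 = 1.1674

1.167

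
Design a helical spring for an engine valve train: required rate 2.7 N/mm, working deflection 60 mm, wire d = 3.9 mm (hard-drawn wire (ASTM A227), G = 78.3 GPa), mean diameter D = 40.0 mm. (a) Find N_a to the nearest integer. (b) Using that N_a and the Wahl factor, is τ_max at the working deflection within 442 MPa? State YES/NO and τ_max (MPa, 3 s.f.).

N_a = Gd⁴/(8D³k) = (78.3×10³)(3.9⁴)/(8·40.0³·2.7) = 13.1 → N_a = 13
Actual rate k = Gd⁴/(8D³·13) = 2.7215 N/mm
Working load F = kδ = 2.7215·60 = 163.29 N
C = 40.0/3.9 = 10.2564; K_W = (4C−1)/(4C−4)+0.615/C = 1.1410
τ_max = K_W·8FD/(πd³) = 1.1410·280.39 = 319.92 MPa
τ_max ≤ 442 MPa → acceptable

(a) 13 coils; (b) YES, τ_max = 320 MPa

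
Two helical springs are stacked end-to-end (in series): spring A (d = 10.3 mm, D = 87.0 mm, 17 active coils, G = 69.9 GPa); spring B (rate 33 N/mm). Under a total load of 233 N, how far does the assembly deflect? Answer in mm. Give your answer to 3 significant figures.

33.6 mm

k_A = Gd⁴/(8D³N_a) = (69.9×10³)(10.3⁴)/(8·87.0³·17) = 8.7848 N/mm
Series: 1/k_eq = 1/8.7848 + 1/33 = 0.14414; k_eq = 6.9379 N/mm
δ = F/k_eq = 233/6.9379 = 33.584 mm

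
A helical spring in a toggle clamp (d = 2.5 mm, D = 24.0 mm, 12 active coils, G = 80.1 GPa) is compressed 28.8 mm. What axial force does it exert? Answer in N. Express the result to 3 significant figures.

67.9 N

k = Gd⁴/(8D³N_a) = (80.1×10³)(2.5⁴)/(8·24.0³·12) = 2.3577 N/mm
F = k·δ = 2.3577 × 28.8 = 67.902 N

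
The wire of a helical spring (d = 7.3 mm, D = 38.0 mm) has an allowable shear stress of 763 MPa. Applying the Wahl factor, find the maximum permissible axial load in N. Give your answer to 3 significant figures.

C = D/d = 38.0/7.3 = 5.2055
K_W = (4C−1)/(4C−4) + 0.615/C = 19.822/16.822 + 0.1181 = 1.2965
τ_max = K·8FD/(πd³) → F_max = τ_allow·πd³/(8DK)
F_max = 763·π·7.3³/(8·38.0·1.2965) = 9.3249e+05/394.13 = 2365.9 N

2370 N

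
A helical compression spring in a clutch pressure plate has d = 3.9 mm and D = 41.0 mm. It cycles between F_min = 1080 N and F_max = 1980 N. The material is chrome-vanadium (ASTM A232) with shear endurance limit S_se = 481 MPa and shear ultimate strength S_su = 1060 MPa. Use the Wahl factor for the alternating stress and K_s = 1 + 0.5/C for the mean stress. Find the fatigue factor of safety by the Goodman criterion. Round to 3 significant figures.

C = D/d = 41.0/3.9 = 10.5128; K_W = (4C−1)/(4C−4)+0.615/C = 1.1373; K_s = 1+0.5/C = 1.0476
F_a = (F_max−F_min)/2 = 450 N; F_m = (F_max+F_min)/2 = 1530 N
τ_a = K_W·8F_aD/(πd³) = 1.1373 × 792.03 = 900.81 MPa
τ_m = K_s·8F_mD/(πd³) = 1.0476 × 2692.9 = 2821 MPa
Goodman: 1/n_f = τ_a/S_se + τ_m/S_su = 900.81/481 + 2821/1060 = 1.87279 + 2.66131 = 4.5341
n_f = 1/4.5341 = 0.2206

0.221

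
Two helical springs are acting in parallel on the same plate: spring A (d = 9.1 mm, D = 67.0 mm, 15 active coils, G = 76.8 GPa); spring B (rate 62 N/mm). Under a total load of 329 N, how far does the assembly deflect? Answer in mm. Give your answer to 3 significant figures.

4.30 mm

k_A = Gd⁴/(8D³N_a) = (76.8×10³)(9.1⁴)/(8·67.0³·15) = 14.592 N/mm
Parallel: k_eq = 14.592 + 62 = 76.592 N/mm
δ = F/k_eq = 329/76.592 = 4.2955 mm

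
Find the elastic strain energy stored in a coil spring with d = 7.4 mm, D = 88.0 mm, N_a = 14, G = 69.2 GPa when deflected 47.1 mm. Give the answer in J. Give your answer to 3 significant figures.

k = Gd⁴/(8D³N_a) = (69.2×10³)(7.4⁴)/(8·88.0³·14) = 2.7187 N/mm
U = ½kδ² = 0.5 × 2.7187 × 47.1² = 3015.6 N·mm = 3.0156 J

3.02 J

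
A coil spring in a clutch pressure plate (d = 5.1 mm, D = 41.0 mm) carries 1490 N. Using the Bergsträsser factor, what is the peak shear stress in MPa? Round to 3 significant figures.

1370 MPa

Spring index C = D/d = 41.0/5.1 = 8.0392
K_B = (4C+2)/(4C−3) = 34.157/29.157 = 1.1715
τ₀ = 8FD/(πd³) = 8·1490·41.0/(π·5.1³) = 488720/416.74 = 1172.7 MPa
τ_max = K·τ₀ = 1.1715 × 1172.7 = 1373.8 MPa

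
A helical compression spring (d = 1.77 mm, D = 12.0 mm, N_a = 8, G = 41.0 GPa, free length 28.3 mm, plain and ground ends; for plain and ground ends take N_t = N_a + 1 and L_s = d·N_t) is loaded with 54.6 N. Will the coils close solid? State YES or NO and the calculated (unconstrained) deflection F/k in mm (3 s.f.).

k = Gd⁴/(8D³N_a) = (41.0×10³)(1.77⁴)/(8·12.0³·8) = 3.6388 N/mm
N_t = 9; L_s = 1.77·9 = 15.93 mm; δ_solid = L₀ − L_s = 28.3 − 15.93 = 12.37 mm
δ = F/k = 54.6/3.6388 = 15.005 mm
δ ≥ δ_solid → spring goes solid

YES, δ = 15.0 mm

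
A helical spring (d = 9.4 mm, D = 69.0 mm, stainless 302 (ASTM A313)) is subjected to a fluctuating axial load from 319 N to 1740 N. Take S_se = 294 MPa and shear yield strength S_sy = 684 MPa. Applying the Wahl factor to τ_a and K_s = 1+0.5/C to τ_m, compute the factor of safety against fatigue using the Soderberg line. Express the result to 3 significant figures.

1.05

C = D/d = 69.0/9.4 = 7.3404; K_W = (4C−1)/(4C−4)+0.615/C = 1.2021; K_s = 1+0.5/C = 1.0681
F_a = (F_max−F_min)/2 = 710.5 N; F_m = (F_max+F_min)/2 = 1029.5 N
τ_a = K_W·8F_aD/(πd³) = 1.2021 × 150.3 = 180.68 MPa
τ_m = K_s·8F_mD/(πd³) = 1.0681 × 217.79 = 232.62 MPa
Soderberg: 1/n_f = τ_a/S_se + τ_m/S_sy = 180.68/294 + 232.62/684 = 0.61454 + 0.34009 = 0.95463
n_f = 1/0.95463 = 1.048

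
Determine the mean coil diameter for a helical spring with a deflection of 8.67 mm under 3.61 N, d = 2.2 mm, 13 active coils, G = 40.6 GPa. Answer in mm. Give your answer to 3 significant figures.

Required rate k = F/δ = 3.61/8.67 = 0.41638 N/mm
D = (Gd⁴/(8N_a·k))^(1/3) = (40.6×10³·2.2⁴/(8·13·0.41638))^(1/3)
  = (21963.2)^(1/3) = 28.0048 mm

28.0 mm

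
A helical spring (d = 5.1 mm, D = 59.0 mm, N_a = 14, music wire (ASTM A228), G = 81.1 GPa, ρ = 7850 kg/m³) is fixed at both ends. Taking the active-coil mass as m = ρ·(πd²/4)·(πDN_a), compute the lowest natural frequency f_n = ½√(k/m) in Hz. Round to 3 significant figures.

37.9 Hz

k = Gd⁴/(8D³N_a) = (81.1×10³)(5.1⁴)/(8·59.0³·14) = 2.3852 N/mm = 2385.2 N/m
Wire length L = πDN_a = π·59.0·14 = 2595 mm
m = ρ·(πd²/4)·L = 7850 × 20.428×10⁻⁶ m² × 2.595 m = 0.41613 kg
f_n = ½√(k/m) = 0.5·√(2385.2/0.41613) = 0.5·√(5731.9) = 37.855 Hz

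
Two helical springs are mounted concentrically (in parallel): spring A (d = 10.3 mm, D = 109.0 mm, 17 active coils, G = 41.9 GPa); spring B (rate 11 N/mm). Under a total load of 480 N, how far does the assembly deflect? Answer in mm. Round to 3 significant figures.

35.1 mm

k_A = Gd⁴/(8D³N_a) = (41.9×10³)(10.3⁴)/(8·109.0³·17) = 2.6776 N/mm
Parallel: k_eq = 2.6776 + 11 = 13.678 N/mm
δ = F/k_eq = 480/13.678 = 35.094 mm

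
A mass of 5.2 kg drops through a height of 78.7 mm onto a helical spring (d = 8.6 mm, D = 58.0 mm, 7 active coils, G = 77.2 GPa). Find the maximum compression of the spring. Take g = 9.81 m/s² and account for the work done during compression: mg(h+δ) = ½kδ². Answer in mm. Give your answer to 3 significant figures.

15.8 mm

k = Gd⁴/(8D³N_a) = (77.2×10³)(8.6⁴)/(8·58.0³·7) = 38.649 N/mm
W = mg = 5.2 × 9.81 = 51.012 N
½kδ² − Wδ − Wh = 0 → δ = (W + √(W² + 2kWh))/k
δ = (51.012 + √(2602.2 + 310325))/38.649 = (51.012 + 559.4)/38.649 = 15.794 mm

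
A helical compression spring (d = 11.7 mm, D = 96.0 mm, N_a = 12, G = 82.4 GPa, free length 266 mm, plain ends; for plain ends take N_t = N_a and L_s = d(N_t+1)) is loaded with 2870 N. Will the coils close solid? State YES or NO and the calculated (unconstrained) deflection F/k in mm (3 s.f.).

k = Gd⁴/(8D³N_a) = (82.4×10³)(11.7⁴)/(8·96.0³·12) = 18.18 N/mm
N_t = 12; L_s = 11.7·13 = 152.1 mm; δ_solid = L₀ − L_s = 266 − 152.1 = 113.9 mm
δ = F/k = 2870/18.18 = 157.87 mm
δ ≥ δ_solid → spring goes solid

YES, δ = 158 mm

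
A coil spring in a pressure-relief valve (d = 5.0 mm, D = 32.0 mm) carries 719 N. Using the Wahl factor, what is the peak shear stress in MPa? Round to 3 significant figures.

Spring index C = D/d = 32.0/5.0 = 6.4000
K_W = (4C−1)/(4C−4) + 0.615/C = 24.600/21.600 + 0.0961 = 1.2350
τ₀ = 8FD/(πd³) = 8·719·32.0/(π·5.0³) = 184064/392.7 = 468.72 MPa
τ_max = K·τ₀ = 1.2350 × 468.72 = 578.86 MPa

579 MPa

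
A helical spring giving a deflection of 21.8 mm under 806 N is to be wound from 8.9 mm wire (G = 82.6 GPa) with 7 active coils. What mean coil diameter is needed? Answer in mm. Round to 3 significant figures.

63.0 mm

Required rate k = F/δ = 806/21.8 = 36.972 N/mm
D = (Gd⁴/(8N_a·k))^(1/3) = (82.6×10³·8.9⁴/(8·7·36.972))^(1/3)
  = (250307)^(1/3) = 63.0219 mm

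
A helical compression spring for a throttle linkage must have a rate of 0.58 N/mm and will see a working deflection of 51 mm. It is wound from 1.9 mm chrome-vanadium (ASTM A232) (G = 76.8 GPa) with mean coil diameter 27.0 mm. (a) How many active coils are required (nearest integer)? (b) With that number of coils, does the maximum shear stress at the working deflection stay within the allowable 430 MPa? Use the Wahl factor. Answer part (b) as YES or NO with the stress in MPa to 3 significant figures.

N_a = Gd⁴/(8D³k) = (76.8×10³)(1.9⁴)/(8·27.0³·0.58) = 10.96 → N_a = 11
Actual rate k = Gd⁴/(8D³·11) = 0.57783 N/mm
Working load F = kδ = 0.57783·51 = 29.469 N
C = 27.0/1.9 = 14.2105; K_W = (4C−1)/(4C−4)+0.615/C = 1.1001
τ_max = K_W·8FD/(πd³) = 1.1001·295.4 = 324.96 MPa
τ_max ≤ 430 MPa → acceptable

(a) 11 coils; (b) YES, τ_max = 325 MPa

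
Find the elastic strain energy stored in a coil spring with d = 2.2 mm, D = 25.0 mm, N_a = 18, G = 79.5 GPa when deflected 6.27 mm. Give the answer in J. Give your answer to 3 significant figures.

0.0163 J

k = Gd⁴/(8D³N_a) = (79.5×10³)(2.2⁴)/(8·25.0³·18) = 0.8277 N/mm
U = ½kδ² = 0.5 × 0.8277 × 6.27² = 16.27 N·mm = 0.01627 J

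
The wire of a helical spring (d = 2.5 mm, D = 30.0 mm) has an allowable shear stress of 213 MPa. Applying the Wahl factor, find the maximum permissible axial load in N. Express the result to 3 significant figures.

38.9 N

C = D/d = 30.0/2.5 = 12.0000
K_W = (4C−1)/(4C−4) + 0.615/C = 47.000/44.000 + 0.0512 = 1.1194
τ_max = K·8FD/(πd³) → F_max = τ_allow·πd³/(8DK)
F_max = 213·π·2.5³/(8·30.0·1.1194) = 10456/268.66 = 38.917 N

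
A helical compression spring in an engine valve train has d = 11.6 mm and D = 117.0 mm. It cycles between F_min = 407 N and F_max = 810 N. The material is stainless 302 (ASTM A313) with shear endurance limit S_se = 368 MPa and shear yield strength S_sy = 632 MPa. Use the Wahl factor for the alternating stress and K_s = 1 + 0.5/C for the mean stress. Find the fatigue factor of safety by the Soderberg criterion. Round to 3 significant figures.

3.20

C = D/d = 117.0/11.6 = 10.0862; K_W = (4C−1)/(4C−4)+0.615/C = 1.1435; K_s = 1+0.5/C = 1.0496
F_a = (F_max−F_min)/2 = 201.5 N; F_m = (F_max+F_min)/2 = 608.5 N
τ_a = K_W·8F_aD/(πd³) = 1.1435 × 38.462 = 43.981 MPa
τ_m = K_s·8F_mD/(πd³) = 1.0496 × 116.15 = 121.91 MPa
Soderberg: 1/n_f = τ_a/S_se + τ_m/S_sy = 43.981/368 + 121.91/632 = 0.11951 + 0.19289 = 0.3124
n_f = 1/0.3124 = 3.201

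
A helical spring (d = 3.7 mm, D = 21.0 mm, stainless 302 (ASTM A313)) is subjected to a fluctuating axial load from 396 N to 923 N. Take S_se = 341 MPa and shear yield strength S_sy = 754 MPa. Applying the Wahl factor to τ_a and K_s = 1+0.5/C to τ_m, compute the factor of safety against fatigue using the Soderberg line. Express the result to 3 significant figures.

C = D/d = 21.0/3.7 = 5.6757; K_W = (4C−1)/(4C−4)+0.615/C = 1.2688; K_s = 1+0.5/C = 1.0881
F_a = (F_max−F_min)/2 = 263.5 N; F_m = (F_max+F_min)/2 = 659.5 N
τ_a = K_W·8F_aD/(πd³) = 1.2688 × 278.19 = 352.95 MPa
τ_m = K_s·8F_mD/(πd³) = 1.0881 × 696.26 = 757.59 MPa
Soderberg: 1/n_f = τ_a/S_se + τ_m/S_sy = 352.95/341 + 757.59/754 = 1.03505 + 1.00477 = 2.0398
n_f = 1/2.0398 = 0.4902

0.490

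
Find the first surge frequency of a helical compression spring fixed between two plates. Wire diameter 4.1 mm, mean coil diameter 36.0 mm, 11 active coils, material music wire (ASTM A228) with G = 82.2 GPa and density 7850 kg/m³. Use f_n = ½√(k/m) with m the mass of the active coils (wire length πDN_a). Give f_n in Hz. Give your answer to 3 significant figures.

105 Hz

k = Gd⁴/(8D³N_a) = (82.2×10³)(4.1⁴)/(8·36.0³·11) = 5.6574 N/mm = 5657.4 N/m
Wire length L = πDN_a = π·36.0·11 = 1244.1 mm
m = ρ·(πd²/4)·L = 7850 × 13.203×10⁻⁶ m² × 1.2441 m = 0.12894 kg
f_n = ½√(k/m) = 0.5·√(5657.4/0.12894) = 0.5·√(43878) = 104.74 Hz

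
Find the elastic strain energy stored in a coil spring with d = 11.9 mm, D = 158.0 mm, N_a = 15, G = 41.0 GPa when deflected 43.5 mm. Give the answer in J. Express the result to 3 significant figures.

1.64 J

k = Gd⁴/(8D³N_a) = (41.0×10³)(11.9⁴)/(8·158.0³·15) = 1.7371 N/mm
U = ½kδ² = 0.5 × 1.7371 × 43.5² = 1643.5 N·mm = 1.6435 J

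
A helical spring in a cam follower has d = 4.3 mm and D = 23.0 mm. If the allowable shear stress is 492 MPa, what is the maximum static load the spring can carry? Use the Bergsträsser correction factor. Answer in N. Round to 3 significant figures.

C = D/d = 23.0/4.3 = 5.3488
K_B = (4C+2)/(4C−3) = 23.395/18.395 = 1.2718
τ_max = K·8FD/(πd³) → F_max = τ_allow·πd³/(8DK)
F_max = 492·π·4.3³/(8·23.0·1.2718) = 1.2289e+05/234.01 = 525.15 N

525 N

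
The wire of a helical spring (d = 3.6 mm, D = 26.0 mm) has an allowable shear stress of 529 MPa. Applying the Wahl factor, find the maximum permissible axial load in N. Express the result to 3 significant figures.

C = D/d = 26.0/3.6 = 7.2222
K_W = (4C−1)/(4C−4) + 0.615/C = 27.889/24.889 + 0.0852 = 1.2057
τ_max = K·8FD/(πd³) → F_max = τ_allow·πd³/(8DK)
F_max = 529·π·3.6³/(8·26.0·1.2057) = 77538/250.78 = 309.18 N

309 N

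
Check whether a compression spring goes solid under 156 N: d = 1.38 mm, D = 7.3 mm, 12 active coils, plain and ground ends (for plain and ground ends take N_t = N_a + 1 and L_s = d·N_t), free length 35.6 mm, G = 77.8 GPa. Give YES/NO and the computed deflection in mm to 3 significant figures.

k = Gd⁴/(8D³N_a) = (77.8×10³)(1.38⁴)/(8·7.3³·12) = 7.5554 N/mm
N_t = 13; L_s = 1.38·13 = 17.94 mm; δ_solid = L₀ − L_s = 35.6 − 17.94 = 17.66 mm
δ = F/k = 156/7.5554 = 20.648 mm
δ ≥ δ_solid → spring goes solid

YES, δ = 20.6 mm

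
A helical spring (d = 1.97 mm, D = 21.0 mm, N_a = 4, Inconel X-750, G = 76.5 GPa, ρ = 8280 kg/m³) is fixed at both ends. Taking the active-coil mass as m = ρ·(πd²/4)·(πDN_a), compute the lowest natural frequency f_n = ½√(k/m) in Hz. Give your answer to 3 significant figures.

k = Gd⁴/(8D³N_a) = (76.5×10³)(1.97⁴)/(8·21.0³·4) = 3.8879 N/mm = 3887.9 N/m
Wire length L = πDN_a = π·21.0·4 = 263.89 mm
m = ρ·(πd²/4)·L = 8280 × 3.0481×10⁻⁶ m² × 0.26389 m = 0.0066601 kg
f_n = ½√(k/m) = 0.5·√(3887.9/0.0066601) = 0.5·√(5.8376e+05) = 382.02 Hz

382 Hz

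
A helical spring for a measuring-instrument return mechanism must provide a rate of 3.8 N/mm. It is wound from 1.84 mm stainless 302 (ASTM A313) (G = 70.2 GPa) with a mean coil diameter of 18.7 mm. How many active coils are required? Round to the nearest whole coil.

4

N_a = Gd⁴/(8D³k) = (70.2×10³ × 1.84⁴)/(8 × 18.7³ × 3.8)
    = 804653 / 198792 = 4.048 → 4 coils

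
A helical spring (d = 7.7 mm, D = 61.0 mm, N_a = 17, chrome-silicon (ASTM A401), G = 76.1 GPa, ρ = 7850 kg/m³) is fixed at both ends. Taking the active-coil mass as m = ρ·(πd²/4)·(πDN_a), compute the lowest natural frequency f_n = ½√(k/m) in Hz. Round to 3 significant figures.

42.7 Hz

k = Gd⁴/(8D³N_a) = (76.1×10³)(7.7⁴)/(8·61.0³·17) = 8.666 N/mm = 8666 N/m
Wire length L = πDN_a = π·61.0·17 = 3257.8 mm
m = ρ·(πd²/4)·L = 7850 × 46.566×10⁻⁶ m² × 3.2578 m = 1.1909 kg
f_n = ½√(k/m) = 0.5·√(8666/1.1909) = 0.5·√(7277) = 42.653 Hz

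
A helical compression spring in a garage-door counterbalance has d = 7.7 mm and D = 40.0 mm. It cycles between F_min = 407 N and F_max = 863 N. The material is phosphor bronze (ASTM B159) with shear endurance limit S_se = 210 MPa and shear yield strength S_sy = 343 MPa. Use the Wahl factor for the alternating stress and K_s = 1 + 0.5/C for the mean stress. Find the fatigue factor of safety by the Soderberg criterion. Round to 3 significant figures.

C = D/d = 40.0/7.7 = 5.1948; K_W = (4C−1)/(4C−4)+0.615/C = 1.2972; K_s = 1+0.5/C = 1.0962
F_a = (F_max−F_min)/2 = 228 N; F_m = (F_max+F_min)/2 = 635 N
τ_a = K_W·8F_aD/(πd³) = 1.2972 × 50.87 = 65.988 MPa
τ_m = K_s·8F_mD/(πd³) = 1.0962 × 141.68 = 155.31 MPa
Soderberg: 1/n_f = τ_a/S_se + τ_m/S_sy = 65.988/210 + 155.31/343 = 0.31423 + 0.45281 = 0.76704
n_f = 1/0.76704 = 1.304

1.30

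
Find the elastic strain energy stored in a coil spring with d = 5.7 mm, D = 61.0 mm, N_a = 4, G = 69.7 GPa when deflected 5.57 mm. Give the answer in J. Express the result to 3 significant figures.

0.157 J

k = Gd⁴/(8D³N_a) = (69.7×10³)(5.7⁴)/(8·61.0³·4) = 10.13 N/mm
U = ½kδ² = 0.5 × 10.13 × 5.57² = 157.14 N·mm = 0.15714 J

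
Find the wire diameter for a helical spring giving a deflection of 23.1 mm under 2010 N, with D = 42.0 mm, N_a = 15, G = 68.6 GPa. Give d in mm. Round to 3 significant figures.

10.3 mm

Required rate k = F/δ = 2010/23.1 = 87.013 N/mm
d = (8D³N_a·k / G)^(1/4) = (8·42.0³·15·87.013 / (68.6×10³))^0.25
  = (11277)^0.25 = 10.3050 mm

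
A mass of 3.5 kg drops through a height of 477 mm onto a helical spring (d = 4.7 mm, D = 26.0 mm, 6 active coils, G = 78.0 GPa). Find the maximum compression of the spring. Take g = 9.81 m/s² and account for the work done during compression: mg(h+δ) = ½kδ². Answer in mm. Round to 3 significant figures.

27.7 mm

k = Gd⁴/(8D³N_a) = (78.0×10³)(4.7⁴)/(8·26.0³·6) = 45.115 N/mm
W = mg = 3.5 × 9.81 = 34.335 N
½kδ² − Wδ − Wh = 0 → δ = (W + √(W² + 2kWh))/k
δ = (34.335 + √(1178.9 + 1.47778e+06))/45.115 = (34.335 + 1216.1)/45.115 = 27.717 mm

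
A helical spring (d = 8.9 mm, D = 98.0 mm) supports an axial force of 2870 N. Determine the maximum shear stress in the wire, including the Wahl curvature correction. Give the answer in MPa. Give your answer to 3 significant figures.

Spring index C = D/d = 98.0/8.9 = 11.0112
K_W = (4C−1)/(4C−4) + 0.615/C = 43.045/40.045 + 0.0559 = 1.1308
τ₀ = 8FD/(πd³) = 8·2870·98.0/(π·8.9³) = 2.25008e+06/2214.7 = 1016 MPa
τ_max = K·τ₀ = 1.1308 × 1016 = 1148.8 MPa

1150 MPa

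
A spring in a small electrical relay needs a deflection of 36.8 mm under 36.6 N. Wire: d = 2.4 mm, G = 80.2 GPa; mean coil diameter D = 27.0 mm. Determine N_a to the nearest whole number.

Required rate k = F/δ = 36.6/36.8 = 0.99457 N/mm
N_a = Gd⁴/(8D³k) = (80.2×10³ × 2.4⁴)/(8 × 27.0³ × 0.99457)
    = 2.66084e+06 / 156608 = 16.99 → 17 coils

17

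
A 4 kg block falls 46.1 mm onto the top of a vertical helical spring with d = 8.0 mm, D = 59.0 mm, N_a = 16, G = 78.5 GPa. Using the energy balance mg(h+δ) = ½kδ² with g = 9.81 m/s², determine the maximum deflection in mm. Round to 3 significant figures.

20.7 mm

k = Gd⁴/(8D³N_a) = (78.5×10³)(8.0⁴)/(8·59.0³·16) = 12.231 N/mm
W = mg = 4 × 9.81 = 39.24 N
½kδ² − Wδ − Wh = 0 → δ = (W + √(W² + 2kWh))/k
δ = (39.24 + √(1539.8 + 44251))/12.231 = (39.24 + 213.99)/12.231 = 20.704 mm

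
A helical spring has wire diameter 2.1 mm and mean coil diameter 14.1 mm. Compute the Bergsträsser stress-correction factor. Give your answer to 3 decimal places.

C = D/d = 14.1/2.1 = 6.7143
K_B = (4C+2)/(4C−3) = 28.857/23.857 = 1.2096

1.210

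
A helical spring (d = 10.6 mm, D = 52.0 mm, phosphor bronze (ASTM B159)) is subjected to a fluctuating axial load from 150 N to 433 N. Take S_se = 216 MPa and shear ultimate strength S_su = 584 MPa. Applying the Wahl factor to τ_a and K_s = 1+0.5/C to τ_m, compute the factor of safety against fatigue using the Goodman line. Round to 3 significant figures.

C = D/d = 52.0/10.6 = 4.9057; K_W = (4C−1)/(4C−4)+0.615/C = 1.3174; K_s = 1+0.5/C = 1.1019
F_a = (F_max−F_min)/2 = 141.5 N; F_m = (F_max+F_min)/2 = 291.5 N
τ_a = K_W·8F_aD/(πd³) = 1.3174 × 15.732 = 20.725 MPa
τ_m = K_s·8F_mD/(πd³) = 1.1019 × 32.409 = 35.712 MPa
Goodman: 1/n_f = τ_a/S_se + τ_m/S_su = 20.725/216 + 35.712/584 = 0.09595 + 0.06115 = 0.1571
n_f = 1/0.1571 = 6.365

6.37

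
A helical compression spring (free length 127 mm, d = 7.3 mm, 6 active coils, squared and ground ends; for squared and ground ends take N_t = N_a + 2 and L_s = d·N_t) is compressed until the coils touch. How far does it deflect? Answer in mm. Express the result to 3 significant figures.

N_t = 8; L_s = 7.3·8 = 58.4 mm
δ_solid = L₀ − L_s = 127 − 58.4 = 68.6 mm

68.6 mm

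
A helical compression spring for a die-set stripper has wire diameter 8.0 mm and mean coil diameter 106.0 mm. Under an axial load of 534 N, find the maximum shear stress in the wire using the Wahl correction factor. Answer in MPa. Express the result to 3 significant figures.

Spring index C = D/d = 106.0/8.0 = 13.2500
K_W = (4C−1)/(4C−4) + 0.615/C = 52.000/49.000 + 0.0464 = 1.1076
τ₀ = 8FD/(πd³) = 8·534·106.0/(π·8.0³) = 452832/1608.5 = 281.53 MPa
τ_max = K·τ₀ = 1.1076 × 281.53 = 311.83 MPa

312 MPa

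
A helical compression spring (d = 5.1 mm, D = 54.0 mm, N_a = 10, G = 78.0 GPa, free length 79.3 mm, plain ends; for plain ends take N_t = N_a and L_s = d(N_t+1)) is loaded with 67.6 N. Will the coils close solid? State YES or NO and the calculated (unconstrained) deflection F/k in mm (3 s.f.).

k = Gd⁴/(8D³N_a) = (78.0×10³)(5.1⁴)/(8·54.0³·10) = 4.1889 N/mm
N_t = 10; L_s = 5.1·11 = 56.1 mm; δ_solid = L₀ − L_s = 79.3 − 56.1 = 23.2 mm
δ = F/k = 67.6/4.1889 = 16.138 mm
δ < δ_solid → spring does not go solid

NO, δ = 16.1 mm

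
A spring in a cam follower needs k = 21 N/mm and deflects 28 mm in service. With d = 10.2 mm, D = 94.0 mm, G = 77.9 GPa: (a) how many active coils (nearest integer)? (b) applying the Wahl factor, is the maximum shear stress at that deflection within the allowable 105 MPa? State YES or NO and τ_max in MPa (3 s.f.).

(a) 6 coils; (b) NO, τ_max = 155 MPa

N_a = Gd⁴/(8D³k) = (77.9×10³)(10.2⁴)/(8·94.0³·21) = 6.043 → N_a = 6
Actual rate k = Gd⁴/(8D³·6) = 21.15 N/mm
Working load F = kδ = 21.15·28 = 592.2 N
C = 94.0/10.2 = 9.2157; K_W = (4C−1)/(4C−4)+0.615/C = 1.1580
τ_max = K_W·8FD/(πd³) = 1.1580·133.58 = 154.69 MPa
τ_max > 105 MPa → exceeds allowable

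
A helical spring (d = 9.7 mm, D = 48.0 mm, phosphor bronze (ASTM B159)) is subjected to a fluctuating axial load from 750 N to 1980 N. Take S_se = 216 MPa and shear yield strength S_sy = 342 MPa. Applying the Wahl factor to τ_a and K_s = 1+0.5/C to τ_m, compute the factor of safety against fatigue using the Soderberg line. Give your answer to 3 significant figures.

0.918

C = D/d = 48.0/9.7 = 4.9485; K_W = (4C−1)/(4C−4)+0.615/C = 1.3142; K_s = 1+0.5/C = 1.1010
F_a = (F_max−F_min)/2 = 615 N; F_m = (F_max+F_min)/2 = 1365 N
τ_a = K_W·8F_aD/(πd³) = 1.3142 × 82.365 = 108.25 MPa
τ_m = K_s·8F_mD/(πd³) = 1.1010 × 182.81 = 201.28 MPa
Soderberg: 1/n_f = τ_a/S_se + τ_m/S_sy = 108.25/216 + 201.28/342 = 0.50114 + 0.58854 = 1.0897
n_f = 1/1.0897 = 0.9177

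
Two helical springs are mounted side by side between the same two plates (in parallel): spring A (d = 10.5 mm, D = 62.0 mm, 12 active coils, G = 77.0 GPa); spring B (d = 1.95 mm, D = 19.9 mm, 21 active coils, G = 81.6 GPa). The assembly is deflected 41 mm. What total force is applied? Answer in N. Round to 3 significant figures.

1710 N

k_A = Gd⁴/(8D³N_a) = (77.0×10³)(10.5⁴)/(8·62.0³·12) = 40.907 N/mm
k_B = Gd⁴/(8D³N_a) = (81.6×10³)(1.95⁴)/(8·19.9³·21) = 0.89117 N/mm
Parallel: k_eq = 40.907 + 0.89117 = 41.799 N/mm
F = k_eq·δ = 41.799·41 = 1713.7 N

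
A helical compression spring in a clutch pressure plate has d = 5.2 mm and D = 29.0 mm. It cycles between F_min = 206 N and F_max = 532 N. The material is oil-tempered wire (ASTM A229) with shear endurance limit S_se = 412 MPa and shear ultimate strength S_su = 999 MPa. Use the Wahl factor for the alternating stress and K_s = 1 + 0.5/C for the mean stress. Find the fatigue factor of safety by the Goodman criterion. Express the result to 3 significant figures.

C = D/d = 29.0/5.2 = 5.5769; K_W = (4C−1)/(4C−4)+0.615/C = 1.2741; K_s = 1+0.5/C = 1.0897
F_a = (F_max−F_min)/2 = 163 N; F_m = (F_max+F_min)/2 = 369 N
τ_a = K_W·8F_aD/(πd³) = 1.2741 × 85.608 = 109.08 MPa
τ_m = K_s·8F_mD/(πd³) = 1.0897 × 193.8 = 211.18 MPa
Goodman: 1/n_f = τ_a/S_se + τ_m/S_su = 109.08/412 + 211.18/999 = 0.26475 + 0.21139 = 0.47614
n_f = 1/0.47614 = 2.1

2.10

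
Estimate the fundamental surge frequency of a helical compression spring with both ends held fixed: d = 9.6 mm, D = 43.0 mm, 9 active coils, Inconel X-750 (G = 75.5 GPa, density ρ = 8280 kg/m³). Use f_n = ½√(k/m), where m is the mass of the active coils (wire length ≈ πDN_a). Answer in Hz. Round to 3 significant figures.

k = Gd⁴/(8D³N_a) = (75.5×10³)(9.6⁴)/(8·43.0³·9) = 112.02 N/mm = 1.1202e+05 N/m
Wire length L = πDN_a = π·43.0·9 = 1215.8 mm
m = ρ·(πd²/4)·L = 8280 × 72.382×10⁻⁶ m² × 1.2158 m = 0.72866 kg
f_n = ½√(k/m) = 0.5·√(1.1202e+05/0.72866) = 0.5·√(1.5373e+05) = 196.04 Hz

196 Hz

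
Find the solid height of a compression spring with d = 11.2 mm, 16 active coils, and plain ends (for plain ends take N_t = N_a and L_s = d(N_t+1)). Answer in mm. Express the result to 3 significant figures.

190 mm

plain ends: N_t = N_a = 16
L_s = d·(N_t+1) = 11.2 × 17 = 190.4 mm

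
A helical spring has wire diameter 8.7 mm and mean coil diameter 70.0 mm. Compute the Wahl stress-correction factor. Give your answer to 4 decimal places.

C = D/d = 70.0/8.7 = 8.0460
K_W = (4C−1)/(4C−4) + 0.615/C = 31.184/28.184 + 0.0764 = 1.1829

1.1829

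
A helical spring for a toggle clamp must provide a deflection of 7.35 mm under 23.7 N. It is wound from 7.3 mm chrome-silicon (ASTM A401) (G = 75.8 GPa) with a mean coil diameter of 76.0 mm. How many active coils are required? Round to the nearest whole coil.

19

Required rate k = F/δ = 23.7/7.35 = 3.2245 N/mm
N_a = Gd⁴/(8D³k) = (75.8×10³ × 7.3⁴)/(8 × 76.0³ × 3.2245)
    = 2.15259e+08 / 1.13238e+07 = 19.01 → 19 coils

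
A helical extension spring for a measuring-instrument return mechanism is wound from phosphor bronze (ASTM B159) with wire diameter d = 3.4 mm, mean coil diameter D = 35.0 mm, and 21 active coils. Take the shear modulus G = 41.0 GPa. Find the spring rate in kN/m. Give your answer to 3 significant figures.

k = Gd⁴/(8D³N_a) = (41.0×10³ × 3.4⁴) / (8 × 35.0³ × 21)
  = 5.47898e+06 / 7.203e+06 = 0.76065 N/mm

0.761 kN/m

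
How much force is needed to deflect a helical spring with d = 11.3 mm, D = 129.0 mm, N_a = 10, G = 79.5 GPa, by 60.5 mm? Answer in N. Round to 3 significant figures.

457 N

k = Gd⁴/(8D³N_a) = (79.5×10³)(11.3⁴)/(8·129.0³·10) = 7.5478 N/mm
F = k·δ = 7.5478 × 60.5 = 456.64 N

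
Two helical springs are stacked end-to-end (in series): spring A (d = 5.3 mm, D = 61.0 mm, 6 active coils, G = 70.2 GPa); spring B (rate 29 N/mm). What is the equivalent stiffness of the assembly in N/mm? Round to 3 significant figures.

k_A = Gd⁴/(8D³N_a) = (70.2×10³)(5.3⁴)/(8·61.0³·6) = 5.0841 N/mm
Series: 1/k_eq = 1/5.0841 + 1/29 = 0.23118; k_eq = 4.3257 N/mm

4.33 N/mm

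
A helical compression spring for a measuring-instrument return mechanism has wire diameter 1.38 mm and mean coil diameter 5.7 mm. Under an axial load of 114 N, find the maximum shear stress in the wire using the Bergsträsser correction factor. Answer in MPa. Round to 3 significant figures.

Spring index C = D/d = 5.7/1.38 = 4.1304
K_B = (4C+2)/(4C−3) = 18.522/13.522 = 1.3698
τ₀ = 8FD/(πd³) = 8·114·5.7/(π·1.38³) = 5198.4/8.2563 = 629.63 MPa
τ_max = K·τ₀ = 1.3698 × 629.63 = 862.45 MPa

862 MPa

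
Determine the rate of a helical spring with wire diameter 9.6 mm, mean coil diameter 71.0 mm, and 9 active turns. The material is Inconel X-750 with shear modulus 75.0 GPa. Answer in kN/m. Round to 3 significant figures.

24.7 kN/m

k = Gd⁴/(8D³N_a) = (75.0×10³ × 9.6⁴) / (8 × 71.0³ × 9)
  = 6.3701e+08 / 2.57696e+07 = 24.719 N/mm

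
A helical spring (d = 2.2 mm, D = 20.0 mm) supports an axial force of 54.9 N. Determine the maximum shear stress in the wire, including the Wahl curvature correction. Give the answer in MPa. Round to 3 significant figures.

305 MPa

Spring index C = D/d = 20.0/2.2 = 9.0909
K_W = (4C−1)/(4C−4) + 0.615/C = 35.364/32.364 + 0.0677 = 1.1603
τ₀ = 8FD/(πd³) = 8·54.9·20.0/(π·2.2³) = 8784/33.452 = 262.59 MPa
τ_max = K·τ₀ = 1.1603 × 262.59 = 304.69 MPa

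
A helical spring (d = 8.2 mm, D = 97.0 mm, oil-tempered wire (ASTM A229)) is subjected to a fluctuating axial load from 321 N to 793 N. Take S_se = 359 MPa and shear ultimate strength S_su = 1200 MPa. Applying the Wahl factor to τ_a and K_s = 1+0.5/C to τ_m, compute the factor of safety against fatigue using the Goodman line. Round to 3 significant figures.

1.83

C = D/d = 97.0/8.2 = 11.8293; K_W = (4C−1)/(4C−4)+0.615/C = 1.1212; K_s = 1+0.5/C = 1.0423
F_a = (F_max−F_min)/2 = 236 N; F_m = (F_max+F_min)/2 = 557 N
τ_a = K_W·8F_aD/(πd³) = 1.1212 × 105.73 = 118.55 MPa
τ_m = K_s·8F_mD/(πd³) = 1.0423 × 249.53 = 260.08 MPa
Goodman: 1/n_f = τ_a/S_se + τ_m/S_su = 118.55/359 + 260.08/1200 = 0.33021 + 0.21673 = 0.54694
n_f = 1/0.54694 = 1.828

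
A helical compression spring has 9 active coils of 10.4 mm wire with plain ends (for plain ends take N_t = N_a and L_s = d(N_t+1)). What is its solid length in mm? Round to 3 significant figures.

plain ends: N_t = N_a = 9
L_s = d·(N_t+1) = 10.4 × 10 = 104 mm

104 mm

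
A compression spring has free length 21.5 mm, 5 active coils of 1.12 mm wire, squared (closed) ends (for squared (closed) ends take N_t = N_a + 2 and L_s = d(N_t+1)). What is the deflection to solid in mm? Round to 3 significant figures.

N_t = 7; L_s = 1.12·8 = 8.96 mm
δ_solid = L₀ − L_s = 21.5 − 8.96 = 12.54 mm

12.5 mm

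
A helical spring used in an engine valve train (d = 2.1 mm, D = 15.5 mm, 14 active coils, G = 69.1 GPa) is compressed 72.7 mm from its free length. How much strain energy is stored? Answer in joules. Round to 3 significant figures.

k = Gd⁴/(8D³N_a) = (69.1×10³)(2.1⁴)/(8·15.5³·14) = 3.2221 N/mm
U = ½kδ² = 0.5 × 3.2221 × 72.7² = 8514.9 N·mm = 8.5149 J

8.51 J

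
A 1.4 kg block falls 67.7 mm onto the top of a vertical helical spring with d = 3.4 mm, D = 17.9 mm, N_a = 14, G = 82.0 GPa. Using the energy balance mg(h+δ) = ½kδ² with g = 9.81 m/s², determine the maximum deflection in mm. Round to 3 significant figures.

k = Gd⁴/(8D³N_a) = (82.0×10³)(3.4⁴)/(8·17.9³·14) = 17.059 N/mm
W = mg = 1.4 × 9.81 = 13.734 N
½kδ² − Wδ − Wh = 0 → δ = (W + √(W² + 2kWh))/k
δ = (13.734 + √(188.62 + 31722.6))/17.059 = (13.734 + 178.64)/17.059 = 11.277 mm

11.3 mm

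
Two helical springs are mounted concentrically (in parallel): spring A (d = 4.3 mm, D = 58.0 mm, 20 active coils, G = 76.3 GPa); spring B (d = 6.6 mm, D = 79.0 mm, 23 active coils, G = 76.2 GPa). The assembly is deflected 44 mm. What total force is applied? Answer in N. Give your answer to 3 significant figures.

k_A = Gd⁴/(8D³N_a) = (76.3×10³)(4.3⁴)/(8·58.0³·20) = 0.83559 N/mm
k_B = Gd⁴/(8D³N_a) = (76.2×10³)(6.6⁴)/(8·79.0³·23) = 1.5938 N/mm
Parallel: k_eq = 0.83559 + 1.5938 = 2.4294 N/mm
F = k_eq·δ = 2.4294·44 = 106.89 N

107 N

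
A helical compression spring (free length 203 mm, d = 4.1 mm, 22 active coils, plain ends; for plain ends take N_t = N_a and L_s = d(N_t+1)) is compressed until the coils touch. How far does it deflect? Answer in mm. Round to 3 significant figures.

109 mm

N_t = 22; L_s = 4.1·23 = 94.3 mm
δ_solid = L₀ − L_s = 203 − 94.3 = 108.7 mm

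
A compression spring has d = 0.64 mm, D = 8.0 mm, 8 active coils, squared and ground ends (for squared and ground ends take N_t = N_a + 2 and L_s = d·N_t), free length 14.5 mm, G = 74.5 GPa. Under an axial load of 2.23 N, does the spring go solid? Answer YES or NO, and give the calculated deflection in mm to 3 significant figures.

k = Gd⁴/(8D³N_a) = (74.5×10³)(0.64⁴)/(8·8.0³·8) = 0.38144 N/mm
N_t = 10; L_s = 0.64·10 = 6.4 mm; δ_solid = L₀ − L_s = 14.5 − 6.4 = 8.1 mm
δ = F/k = 2.23/0.38144 = 5.8463 mm
δ < δ_solid → spring does not go solid

NO, δ = 5.85 mm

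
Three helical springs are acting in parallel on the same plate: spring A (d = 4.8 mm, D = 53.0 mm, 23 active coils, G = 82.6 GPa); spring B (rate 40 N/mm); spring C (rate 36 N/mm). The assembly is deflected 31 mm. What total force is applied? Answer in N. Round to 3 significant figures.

2410 N

k_A = Gd⁴/(8D³N_a) = (82.6×10³)(4.8⁴)/(8·53.0³·23) = 1.6007 N/mm
Parallel: k_eq = 1.6007 + 40 + 36 = 77.601 N/mm
F = k_eq·δ = 77.601·31 = 2405.6 N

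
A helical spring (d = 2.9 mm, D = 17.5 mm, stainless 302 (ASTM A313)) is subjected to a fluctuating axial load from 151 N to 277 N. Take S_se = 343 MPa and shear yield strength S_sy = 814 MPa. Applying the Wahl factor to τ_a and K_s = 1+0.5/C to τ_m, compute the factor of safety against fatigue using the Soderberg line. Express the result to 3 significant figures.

1.06

C = D/d = 17.5/2.9 = 6.0345; K_W = (4C−1)/(4C−4)+0.615/C = 1.2509; K_s = 1+0.5/C = 1.0829
F_a = (F_max−F_min)/2 = 63 N; F_m = (F_max+F_min)/2 = 214 N
τ_a = K_W·8F_aD/(πd³) = 1.2509 × 115.11 = 143.99 MPa
τ_m = K_s·8F_mD/(πd³) = 1.0829 × 391.02 = 423.42 MPa
Soderberg: 1/n_f = τ_a/S_se + τ_m/S_sy = 143.99/343 + 423.42/814 = 0.41981 + 0.52017 = 0.93998
n_f = 1/0.93998 = 1.064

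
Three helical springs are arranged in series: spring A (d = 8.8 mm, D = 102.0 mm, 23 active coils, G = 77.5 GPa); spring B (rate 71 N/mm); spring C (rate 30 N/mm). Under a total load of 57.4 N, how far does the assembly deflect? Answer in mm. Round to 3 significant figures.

k_A = Gd⁴/(8D³N_a) = (77.5×10³)(8.8⁴)/(8·102.0³·23) = 2.3802 N/mm
Series: 1/k_eq = 1/2.3802 + 1/71 + 1/30 = 0.46755; k_eq = 2.1388 N/mm
δ = F/k_eq = 57.4/2.1388 = 26.837 mm

26.8 mm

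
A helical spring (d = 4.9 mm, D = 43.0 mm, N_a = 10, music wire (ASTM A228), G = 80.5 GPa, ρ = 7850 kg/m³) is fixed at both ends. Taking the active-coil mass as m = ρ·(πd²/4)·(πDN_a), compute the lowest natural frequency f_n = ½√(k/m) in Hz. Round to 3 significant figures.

95.5 Hz

k = Gd⁴/(8D³N_a) = (80.5×10³)(4.9⁴)/(8·43.0³·10) = 7.296 N/mm = 7296 N/m
Wire length L = πDN_a = π·43.0·10 = 1350.9 mm
m = ρ·(πd²/4)·L = 7850 × 18.857×10⁻⁶ m² × 1.3509 m = 0.19997 kg
f_n = ½√(k/m) = 0.5·√(7296/0.19997) = 0.5·√(36485) = 95.505 Hz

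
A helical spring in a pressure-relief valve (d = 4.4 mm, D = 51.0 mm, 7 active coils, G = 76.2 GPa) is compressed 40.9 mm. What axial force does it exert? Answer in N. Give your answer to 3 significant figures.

157 N

k = Gd⁴/(8D³N_a) = (76.2×10³)(4.4⁴)/(8·51.0³·7) = 3.8447 N/mm
F = k·δ = 3.8447 × 40.9 = 157.25 N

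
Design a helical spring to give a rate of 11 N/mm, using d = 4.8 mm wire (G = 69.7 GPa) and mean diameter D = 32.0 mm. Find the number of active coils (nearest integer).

N_a = Gd⁴/(8D³k) = (69.7×10³ × 4.8⁴)/(8 × 32.0³ × 11)
    = 3.69997e+07 / 2.88358e+06 = 12.83 → 13 coils

13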